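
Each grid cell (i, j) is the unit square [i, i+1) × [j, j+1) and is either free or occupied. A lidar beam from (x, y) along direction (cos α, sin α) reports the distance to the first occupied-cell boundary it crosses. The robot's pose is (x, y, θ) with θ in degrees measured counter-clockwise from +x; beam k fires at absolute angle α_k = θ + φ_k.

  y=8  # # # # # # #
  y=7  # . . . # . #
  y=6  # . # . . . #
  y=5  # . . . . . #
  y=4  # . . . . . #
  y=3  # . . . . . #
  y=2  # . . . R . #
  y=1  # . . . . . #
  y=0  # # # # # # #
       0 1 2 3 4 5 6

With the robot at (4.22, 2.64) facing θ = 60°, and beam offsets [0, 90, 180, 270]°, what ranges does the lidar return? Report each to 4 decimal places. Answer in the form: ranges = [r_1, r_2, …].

ranges = [3.5600, 3.7181, 1.8937, 2.0554]

beam 1: φ=0°, α=60°
  cosα=0.5000 sinα=0.8660 | (4,2) | tMaxX 1.5600 tMaxY 0.4157 | tΔX 2.0000 tΔY 1.1547
    t=0.4157 [y] (4,3)
    t=1.5600 [x] (5,3)
    t=1.5704 [y] (5,4)
    t=2.7251 [y] (5,5)
    t=3.5600 [x] (6,5) — stop
  → r_1 = 3.5600
beam 2: φ=90°, α=150°
  cosα=-0.8660 sinα=0.5000 | (4,2) | tMaxX 0.2540 tMaxY 0.7200 | tΔX 1.1547 tΔY 2.0000
    t=0.2540 [x] (3,2)
    t=0.7200 [y] (3,3)
    t=1.4087 [x] (2,3)
    t=2.5634 [x] (1,3)
    t=2.7200 [y] (1,4)
    t=3.7181 [x] (0,4) — stop
  → r_2 = 3.7181
beam 3: φ=180°, α=240°
  cosα=-0.5000 sinα=-0.8660 | (4,2) | tMaxX 0.4400 tMaxY 0.7390 | tΔX 2.0000 tΔY 1.1547
    t=0.4400 [x] (3,2)
    t=0.7390 [y] (3,1)
    t=1.8937 [y] (3,0) — stop
  → r_3 = 1.8937
beam 4: φ=270°, α=330°
  cosα=0.8660 sinα=-0.5000 | (4,2) | tMaxX 0.9007 tMaxY 1.2800 | tΔX 1.1547 tΔY 2.0000
    t=0.9007 [x] (5,2)
    t=1.2800 [y] (5,1)
    t=2.0554 [x] (6,1) — stop
  → r_4 = 2.0554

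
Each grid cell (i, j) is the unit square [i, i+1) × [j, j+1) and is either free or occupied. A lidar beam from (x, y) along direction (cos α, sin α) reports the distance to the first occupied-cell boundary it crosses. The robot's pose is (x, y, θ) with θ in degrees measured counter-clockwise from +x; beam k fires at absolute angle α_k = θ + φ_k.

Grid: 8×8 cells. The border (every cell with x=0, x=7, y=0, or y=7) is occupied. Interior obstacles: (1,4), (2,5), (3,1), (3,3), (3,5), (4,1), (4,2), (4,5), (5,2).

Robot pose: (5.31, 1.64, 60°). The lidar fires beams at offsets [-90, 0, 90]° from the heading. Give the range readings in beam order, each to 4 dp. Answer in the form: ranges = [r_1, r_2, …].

beam 1: φ=-90°, α=330°
  cosα=0.8660 sinα=-0.5000 | (5,1) | tMaxX 0.7967 tMaxY 1.2800 | tΔX 1.1547 tΔY 2.0000
    t=0.7967 [x] (6,1)
    t=1.2800 [y] (6,0) — stop
  → r_1 = 1.2800
beam 2: φ=0°, α=60°
  cosα=0.5000 sinα=0.8660 | (5,1) | tMaxX 1.3800 tMaxY 0.4157 | tΔX 2.0000 tΔY 1.1547
    t=0.4157 [y] (5,2) — stop
  → r_2 = 0.4157
beam 3: φ=90°, α=150°
  cosα=-0.8660 sinα=0.5000 | (5,1) | tMaxX 0.3580 tMaxY 0.7200 | tΔX 1.1547 tΔY 2.0000
    t=0.3580 [x] (4,1) — stop
  → r_3 = 0.3580

ranges = [1.2800, 0.4157, 0.3580]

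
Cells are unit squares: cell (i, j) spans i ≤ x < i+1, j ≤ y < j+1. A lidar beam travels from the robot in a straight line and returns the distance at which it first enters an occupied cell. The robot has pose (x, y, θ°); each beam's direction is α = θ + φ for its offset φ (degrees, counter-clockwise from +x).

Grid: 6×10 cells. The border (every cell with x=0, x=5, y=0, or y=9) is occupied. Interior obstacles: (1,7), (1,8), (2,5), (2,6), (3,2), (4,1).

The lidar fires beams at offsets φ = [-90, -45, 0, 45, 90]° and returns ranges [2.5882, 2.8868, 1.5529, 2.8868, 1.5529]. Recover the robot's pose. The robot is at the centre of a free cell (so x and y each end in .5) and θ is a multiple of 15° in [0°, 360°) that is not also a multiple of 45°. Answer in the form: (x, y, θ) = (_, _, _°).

Candidates: 26 free-cell centres × 16 headings = 416 poses. Raycast each; keep the one whose scan matches to 4 dp.
  (3.5, 3.5, 255°): beam 3 = 0.5176 ≠ 1.5529 ✗
  (4.5, 2.5, 75°): beam 1 = 0.5176 ≠ 2.5882 ✗
  (3.5, 8.5, 285°): beam 1 = 1.5529 ≠ 2.5882 ✗
  (1.5, 1.5, 330°): beam 1 = 0.5774 ≠ 2.5882 ✗
  (2.5, 2.5, 165°): beam 1 = 6.7293 ≠ 2.5882 ✗
  …
  (3.5, 4.5, 255°): r_1=2.5882, r_2=2.8868, r_3=1.5529, r_4=2.8868, r_5=1.5529 — all match ✓
No second candidate reproduces the full scan.

(x, y, θ) = (3.5, 4.5, 255°)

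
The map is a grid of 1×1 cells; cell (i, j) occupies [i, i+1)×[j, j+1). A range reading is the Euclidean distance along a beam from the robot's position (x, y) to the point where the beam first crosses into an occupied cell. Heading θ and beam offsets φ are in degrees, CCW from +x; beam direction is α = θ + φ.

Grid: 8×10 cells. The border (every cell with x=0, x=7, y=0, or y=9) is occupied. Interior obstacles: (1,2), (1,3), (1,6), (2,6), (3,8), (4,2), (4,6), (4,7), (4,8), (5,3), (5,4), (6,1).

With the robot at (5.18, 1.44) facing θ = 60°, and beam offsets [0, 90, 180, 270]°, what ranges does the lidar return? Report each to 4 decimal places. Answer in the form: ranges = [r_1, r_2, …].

ranges = [3.6400, 1.1200, 0.5081, 0.8800]

beam 1: φ=0°, α=60°
  d=(0.5000,0.8660)  start (5,1)  tX=1.6400 tY=0.6466  stride 1/|dx|=2.0000 1/|dy|=1.1547
    cross y-line → (5,2), t=0.6466
    cross x-line → (6,2), t=1.6400
    cross y-line → (6,3), t=1.8013
    cross y-line → (6,4), t=2.9560
    cross x-line → (7,4), t=3.6400 (wall)
  → r_1 = 3.6400
beam 2: φ=90°, α=150°
  d=(-0.8660,0.5000)  start (5,1)  tX=0.2078 tY=1.1200  stride 1/|dx|=1.1547 1/|dy|=2.0000
    cross x-line → (4,1), t=0.2078
    cross y-line → (4,2), t=1.1200 (wall)
  → r_2 = 1.1200
beam 3: φ=180°, α=240°
  d=(-0.5000,-0.8660)  start (5,1)  tX=0.3600 tY=0.5081  stride 1/|dx|=2.0000 1/|dy|=1.1547
    cross x-line → (4,1), t=0.3600
    cross y-line → (4,0), t=0.5081 (wall)
  → r_3 = 0.5081
beam 4: φ=270°, α=330°
  d=(0.8660,-0.5000)  start (5,1)  tX=0.9469 tY=0.8800  stride 1/|dx|=1.1547 1/|dy|=2.0000
    cross y-line → (5,0), t=0.8800 (wall)
  → r_4 = 0.8800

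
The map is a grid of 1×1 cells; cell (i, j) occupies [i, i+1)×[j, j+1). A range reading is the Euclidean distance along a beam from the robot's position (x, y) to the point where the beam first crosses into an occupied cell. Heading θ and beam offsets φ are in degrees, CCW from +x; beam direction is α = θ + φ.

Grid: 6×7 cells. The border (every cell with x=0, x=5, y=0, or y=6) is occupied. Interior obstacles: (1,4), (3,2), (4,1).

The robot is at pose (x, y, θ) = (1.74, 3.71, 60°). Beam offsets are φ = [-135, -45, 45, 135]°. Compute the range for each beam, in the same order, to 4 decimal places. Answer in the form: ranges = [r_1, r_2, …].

ranges = [2.8056, 3.3750, 0.3002, 0.7661]

beam 1: φ=-135°, α=285°
  direction (0.2588, -0.9659); cell (1,3); t to first gridline: x 1.0046, y 0.7350 (then +3.8637 / +1.0353)
    (1,2) via y @ 0.7350
    (2,2) via x @ 1.0046
    (2,1) via y @ 1.7703
    (2,0) via y @ 2.8056  # hit
  → r_1 = 2.8056
beam 2: φ=-45°, α=15°
  direction (0.9659, 0.2588); cell (1,3); t to first gridline: x 0.2692, y 1.1205 (then +1.0353 / +3.8637)
    (2,3) via x @ 0.2692
    (2,4) via y @ 1.1205
    (3,4) via x @ 1.3044
    (4,4) via x @ 2.3397
    (5,4) via x @ 3.3750  # hit
  → r_2 = 3.3750
beam 3: φ=45°, α=105°
  direction (-0.2588, 0.9659); cell (1,3); t to first gridline: x 2.8591, y 0.3002 (then +3.8637 / +1.0353)
    (1,4) via y @ 0.3002  # hit
  → r_3 = 0.3002
beam 4: φ=135°, α=195°
  direction (-0.9659, -0.2588); cell (1,3); t to first gridline: x 0.7661, y 2.7432 (then +1.0353 / +3.8637)
    (0,3) via x @ 0.7661  # hit
  → r_4 = 0.7661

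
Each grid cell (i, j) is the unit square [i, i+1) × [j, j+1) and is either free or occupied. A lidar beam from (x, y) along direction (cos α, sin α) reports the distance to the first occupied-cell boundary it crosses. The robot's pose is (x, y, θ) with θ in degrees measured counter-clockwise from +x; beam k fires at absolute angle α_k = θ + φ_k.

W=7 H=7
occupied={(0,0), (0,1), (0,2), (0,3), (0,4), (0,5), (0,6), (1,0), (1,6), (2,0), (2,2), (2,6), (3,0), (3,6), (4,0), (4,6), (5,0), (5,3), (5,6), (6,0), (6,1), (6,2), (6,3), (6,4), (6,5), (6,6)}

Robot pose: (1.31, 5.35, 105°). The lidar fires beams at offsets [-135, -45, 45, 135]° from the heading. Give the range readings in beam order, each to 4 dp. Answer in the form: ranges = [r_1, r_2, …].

ranges = [4.2608, 0.7506, 0.3580, 0.6200]

beam 1: φ=-135°, α=330°
  direction (0.8660, -0.5000); cell (1,5); t to first gridline: x 0.7967, y 0.7000 (then +1.1547 / +2.0000)
    (1,4) via y @ 0.7000
    (2,4) via x @ 0.7967
    (3,4) via x @ 1.9514
    (3,3) via y @ 2.7000
    (4,3) via x @ 3.1061
    (5,3) via x @ 4.2608  # hit
  → r_1 = 4.2608
beam 2: φ=-45°, α=60°
  direction (0.5000, 0.8660); cell (1,5); t to first gridline: x 1.3800, y 0.7506 (then +2.0000 / +1.1547)
    (1,6) via y @ 0.7506  # hit
  → r_2 = 0.7506
beam 3: φ=45°, α=150°
  direction (-0.8660, 0.5000); cell (1,5); t to first gridline: x 0.3580, y 1.3000 (then +1.1547 / +2.0000)
    (0,5) via x @ 0.3580  # hit
  → r_3 = 0.3580
beam 4: φ=135°, α=240°
  direction (-0.5000, -0.8660); cell (1,5); t to first gridline: x 0.6200, y 0.4041 (then +2.0000 / +1.1547)
    (1,4) via y @ 0.4041
    (0,4) via x @ 0.6200  # hit
  → r_4 = 0.6200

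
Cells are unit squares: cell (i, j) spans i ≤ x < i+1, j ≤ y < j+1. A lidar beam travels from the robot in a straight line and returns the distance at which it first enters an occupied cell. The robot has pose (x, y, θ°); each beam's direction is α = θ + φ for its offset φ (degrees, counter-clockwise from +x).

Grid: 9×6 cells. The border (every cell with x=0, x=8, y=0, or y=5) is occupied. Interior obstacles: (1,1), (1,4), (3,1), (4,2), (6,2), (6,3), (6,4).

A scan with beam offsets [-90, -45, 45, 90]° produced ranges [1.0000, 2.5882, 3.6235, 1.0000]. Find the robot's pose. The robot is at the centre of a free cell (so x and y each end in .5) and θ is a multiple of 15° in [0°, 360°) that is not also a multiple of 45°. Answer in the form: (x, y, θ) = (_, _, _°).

Candidates: 21 free-cell centres × 16 headings = 336 poses. Raycast each; keep the one whose scan matches to 4 dp.
  (2.5, 4.5, 105°): beam 1 = 1.9319 ≠ 1.0000 ✗
  (3.5, 2.5, 15°): beam 1 = 0.5176 ≠ 1.0000 ✗
  (5.5, 2.5, 300°): beam 1 = 0.5774 ≠ 1.0000 ✗
  (2.5, 1.5, 150°): beam 1 = 4.0415 ≠ 1.0000 ✗
  …
  (5.5, 1.5, 60°): r_1=1.0000, r_2=2.5882, r_3=3.6235, r_4=1.0000 — all match ✓
No second candidate reproduces the full scan.

(x, y, θ) = (5.5, 1.5, 60°)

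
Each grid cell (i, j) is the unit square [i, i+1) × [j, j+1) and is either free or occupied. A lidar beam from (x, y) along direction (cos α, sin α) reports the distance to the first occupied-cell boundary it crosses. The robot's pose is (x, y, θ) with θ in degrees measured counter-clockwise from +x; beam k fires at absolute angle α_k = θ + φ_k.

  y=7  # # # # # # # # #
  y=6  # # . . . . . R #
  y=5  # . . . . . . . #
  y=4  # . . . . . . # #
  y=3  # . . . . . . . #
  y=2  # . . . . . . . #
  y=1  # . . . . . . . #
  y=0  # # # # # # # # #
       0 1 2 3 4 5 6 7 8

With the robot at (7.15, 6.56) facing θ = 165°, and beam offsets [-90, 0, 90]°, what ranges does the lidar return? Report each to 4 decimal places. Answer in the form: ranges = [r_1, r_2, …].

ranges = [0.4555, 1.7000, 5.7561]

beam 1: φ=-90°, α=75°
  d=(0.2588,0.9659)  start (7,6)  tX=3.2841 tY=0.4555  stride 1/|dx|=3.8637 1/|dy|=1.0353
    cross y-line → (7,7), t=0.4555 (wall)
  → r_1 = 0.4555
beam 2: φ=0°, α=165°
  d=(-0.9659,0.2588)  start (7,6)  tX=0.1553 tY=1.7000  stride 1/|dx|=1.0353 1/|dy|=3.8637
    cross x-line → (6,6), t=0.1553
    cross x-line → (5,6), t=1.1906
    cross y-line → (5,7), t=1.7000 (wall)
  → r_2 = 1.7000
beam 3: φ=90°, α=255°
  d=(-0.2588,-0.9659)  start (7,6)  tX=0.5796 tY=0.5798  stride 1/|dx|=3.8637 1/|dy|=1.0353
    cross x-line → (6,6), t=0.5796
    cross y-line → (6,5), t=0.5798
    cross y-line → (6,4), t=1.6150
    cross y-line → (6,3), t=2.6503
    cross y-line → (6,2), t=3.6856
    cross x-line → (5,2), t=4.4433
    cross y-line → (5,1), t=4.7209
    cross y-line → (5,0), t=5.7561 (wall)
  → r_3 = 5.7561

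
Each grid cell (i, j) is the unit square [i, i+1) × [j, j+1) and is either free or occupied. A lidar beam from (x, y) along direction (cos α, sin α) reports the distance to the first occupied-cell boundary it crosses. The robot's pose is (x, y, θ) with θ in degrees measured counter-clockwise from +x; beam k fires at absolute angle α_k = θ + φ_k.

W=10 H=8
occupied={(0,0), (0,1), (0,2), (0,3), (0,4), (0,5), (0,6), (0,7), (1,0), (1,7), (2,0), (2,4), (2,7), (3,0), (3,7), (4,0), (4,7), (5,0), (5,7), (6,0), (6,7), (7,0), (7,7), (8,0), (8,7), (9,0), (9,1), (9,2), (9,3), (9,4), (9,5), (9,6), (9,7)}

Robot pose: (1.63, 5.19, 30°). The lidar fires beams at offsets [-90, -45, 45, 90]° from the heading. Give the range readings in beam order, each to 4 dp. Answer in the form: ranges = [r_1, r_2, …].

ranges = [0.7400, 0.7341, 1.8738, 1.2600]

beam 1: φ=-90°, α=300°
  direction (0.5000, -0.8660); cell (1,5); t to first gridline: x 0.7400, y 0.2194 (then +2.0000 / +1.1547)
    (1,4) via y @ 0.2194
    (2,4) via x @ 0.7400  # hit
  → r_1 = 0.7400
beam 2: φ=-45°, α=345°
  direction (0.9659, -0.2588); cell (1,5); t to first gridline: x 0.3831, y 0.7341 (then +1.0353 / +3.8637)
    (2,5) via x @ 0.3831
    (2,4) via y @ 0.7341  # hit
  → r_2 = 0.7341
beam 3: φ=45°, α=75°
  direction (0.2588, 0.9659); cell (1,5); t to first gridline: x 1.4296, y 0.8386 (then +3.8637 / +1.0353)
    (1,6) via y @ 0.8386
    (2,6) via x @ 1.4296
    (2,7) via y @ 1.8738  # hit
  → r_3 = 1.8738
beam 4: φ=90°, α=120°
  direction (-0.5000, 0.8660); cell (1,5); t to first gridline: x 1.2600, y 0.9353 (then +2.0000 / +1.1547)
    (1,6) via y @ 0.9353
    (0,6) via x @ 1.2600  # hit
  → r_4 = 1.2600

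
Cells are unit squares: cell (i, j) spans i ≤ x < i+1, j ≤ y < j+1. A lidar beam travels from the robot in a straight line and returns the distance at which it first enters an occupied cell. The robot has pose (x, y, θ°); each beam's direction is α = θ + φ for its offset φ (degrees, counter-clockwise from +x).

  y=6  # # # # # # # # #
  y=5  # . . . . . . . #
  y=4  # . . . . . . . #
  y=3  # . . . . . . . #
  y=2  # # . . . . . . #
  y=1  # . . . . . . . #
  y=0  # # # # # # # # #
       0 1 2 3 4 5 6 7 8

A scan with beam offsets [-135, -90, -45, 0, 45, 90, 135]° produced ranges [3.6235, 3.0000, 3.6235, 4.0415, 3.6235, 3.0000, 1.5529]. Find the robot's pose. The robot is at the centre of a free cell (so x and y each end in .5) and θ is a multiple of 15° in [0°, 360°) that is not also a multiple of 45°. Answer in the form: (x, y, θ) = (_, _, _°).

The pose lattice has 34·16 = 544 candidates. Test each by forward raycasting.
  (6.5, 3.5, 195°): beam 1 = 2.8868 ≠ 3.6235 ✗
  (6.5, 2.5, 30°): beam 1 = 1.5529 ≠ 3.6235 ✗
  (6.5, 1.5, 120°): beam 1 = 1.5529 ≠ 3.6235 ✗
  (3.5, 1.5, 330°): beam 1 = 1.9319 ≠ 3.6235 ✗
  …
  (4.5, 4.5, 300°): r_1=3.6235, r_2=3.0000, r_3=3.6235, r_4=4.0415, r_5=3.6235, r_6=3.0000, r_7=1.5529 — all match ✓
Unique over the lattice → pose = (4.5, 4.5, 300°).

(x, y, θ) = (4.5, 4.5, 300°)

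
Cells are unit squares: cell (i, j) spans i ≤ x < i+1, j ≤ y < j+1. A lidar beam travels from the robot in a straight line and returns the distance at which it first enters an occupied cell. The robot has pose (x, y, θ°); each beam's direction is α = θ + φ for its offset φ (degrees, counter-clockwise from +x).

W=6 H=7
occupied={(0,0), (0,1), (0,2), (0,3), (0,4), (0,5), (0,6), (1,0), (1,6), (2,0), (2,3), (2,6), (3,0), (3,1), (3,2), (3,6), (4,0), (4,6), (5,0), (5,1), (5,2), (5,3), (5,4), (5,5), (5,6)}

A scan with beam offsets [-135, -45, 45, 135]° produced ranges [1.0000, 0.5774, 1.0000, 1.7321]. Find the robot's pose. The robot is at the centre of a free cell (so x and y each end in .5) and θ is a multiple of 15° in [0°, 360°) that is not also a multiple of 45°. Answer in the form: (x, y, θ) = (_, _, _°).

Enumerate (i+0.5, j+0.5, θ) over the 17 free cells and 16 admissible headings. For each, cast all 4 beams and compare to the given ranges.
  (2.5, 2.5, 165°): beam 1 = 0.5774 ≠ 1.0000 ✗
  (4.5, 5.5, 255°): beam 1 = 0.5774 ≠ 1.0000 ✗
  (3.5, 4.5, 150°): beam 1 = 1.5529 ≠ 1.0000 ✗
  (1.5, 4.5, 165°): beam 1 = 3.0000 ≠ 1.0000 ✗
  …
  (1.5, 2.5, 195°): r_1=1.0000, r_2=0.5774, r_3=1.0000, r_4=1.7321 — all match ✓
Only this pose fits every beam.

(x, y, θ) = (1.5, 2.5, 195°)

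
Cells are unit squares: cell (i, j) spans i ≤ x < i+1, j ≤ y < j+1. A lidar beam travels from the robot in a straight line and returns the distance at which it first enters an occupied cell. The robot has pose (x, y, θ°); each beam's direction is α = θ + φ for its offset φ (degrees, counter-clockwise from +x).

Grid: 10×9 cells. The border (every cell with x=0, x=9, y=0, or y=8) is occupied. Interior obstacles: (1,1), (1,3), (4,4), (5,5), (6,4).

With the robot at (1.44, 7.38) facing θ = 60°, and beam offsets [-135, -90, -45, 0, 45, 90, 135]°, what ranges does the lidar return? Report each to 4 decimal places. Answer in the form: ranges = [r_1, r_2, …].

beam 1: φ=-135°, α=285°
  cosα=0.2588 sinα=-0.9659 | (1,7) | tMaxX 2.1637 tMaxY 0.3934 | tΔX 3.8637 tΔY 1.0353
    t=0.3934 [y] (1,6)
    t=1.4287 [y] (1,5)
    t=2.1637 [x] (2,5)
    t=2.4640 [y] (2,4)
    t=3.4992 [y] (2,3)
    t=4.5345 [y] (2,2)
    t=5.5698 [y] (2,1)
    t=6.0274 [x] (3,1)
    t=6.6051 [y] (3,0) — stop
  → r_1 = 6.6051
beam 2: φ=-90°, α=330°
  cosα=0.8660 sinα=-0.5000 | (1,7) | tMaxX 0.6466 tMaxY 0.7600 | tΔX 1.1547 tΔY 2.0000
    t=0.6466 [x] (2,7)
    t=0.7600 [y] (2,6)
    t=1.8013 [x] (3,6)
    t=2.7600 [y] (3,5)
    t=2.9560 [x] (4,5)
    t=4.1107 [x] (5,5) — stop
  → r_2 = 4.1107
beam 3: φ=-45°, α=15°
  cosα=0.9659 sinα=0.2588 | (1,7) | tMaxX 0.5798 tMaxY 2.3955 | tΔX 1.0353 tΔY 3.8637
    t=0.5798 [x] (2,7)
    t=1.6150 [x] (3,7)
    t=2.3955 [y] (3,8) — stop
  → r_3 = 2.3955
beam 4: φ=0°, α=60°
  cosα=0.5000 sinα=0.8660 | (1,7) | tMaxX 1.1200 tMaxY 0.7159 | tΔX 2.0000 tΔY 1.1547
    t=0.7159 [y] (1,8) — stop
  → r_4 = 0.7159
beam 5: φ=45°, α=105°
  cosα=-0.2588 sinα=0.9659 | (1,7) | tMaxX 1.7000 tMaxY 0.6419 | tΔX 3.8637 tΔY 1.0353
    t=0.6419 [y] (1,8) — stop
  → r_5 = 0.6419
beam 6: φ=90°, α=150°
  cosα=-0.8660 sinα=0.5000 | (1,7) | tMaxX 0.5081 tMaxY 1.2400 | tΔX 1.1547 tΔY 2.0000
    t=0.5081 [x] (0,7) — stop
  → r_6 = 0.5081
beam 7: φ=135°, α=195°
  cosα=-0.9659 sinα=-0.2588 | (1,7) | tMaxX 0.4555 tMaxY 1.4682 | tΔX 1.0353 tΔY 3.8637
    t=0.4555 [x] (0,7) — stop
  → r_7 = 0.4555

ranges = [6.6051, 4.1107, 2.3955, 0.7159, 0.6419, 0.5081, 0.4555]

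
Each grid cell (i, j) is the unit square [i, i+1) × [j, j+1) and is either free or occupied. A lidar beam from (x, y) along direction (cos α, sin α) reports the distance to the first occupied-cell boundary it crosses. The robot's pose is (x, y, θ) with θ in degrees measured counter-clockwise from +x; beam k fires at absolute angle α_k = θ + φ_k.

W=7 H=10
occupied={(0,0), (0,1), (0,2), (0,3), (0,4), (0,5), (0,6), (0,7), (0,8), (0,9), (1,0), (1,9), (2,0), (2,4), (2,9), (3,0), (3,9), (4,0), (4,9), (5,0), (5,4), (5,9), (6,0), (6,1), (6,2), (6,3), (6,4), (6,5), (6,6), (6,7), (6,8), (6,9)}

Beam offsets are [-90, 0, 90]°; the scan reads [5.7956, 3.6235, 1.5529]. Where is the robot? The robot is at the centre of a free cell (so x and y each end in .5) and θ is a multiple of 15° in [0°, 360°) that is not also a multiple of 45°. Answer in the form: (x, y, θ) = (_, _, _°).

(x, y, θ) = (2.5, 7.5, 345°)

Candidates: 38 free-cell centres × 16 headings = 608 poses. Raycast each; keep the one whose scan matches to 4 dp.
  (1.5, 1.5, 105°): beam 1 = 4.6587 ≠ 5.7956 ✗
  (2.5, 7.5, 105°): beam 1 = 3.6235 ≠ 5.7956 ✗
  (3.5, 8.5, 240°): beam 1 = 1.0000 ≠ 5.7956 ✗
  (2.5, 5.5, 120°): beam 1 = 4.0415 ≠ 5.7956 ✗
  (3.5, 1.5, 165°): beam 1 = 7.7646 ≠ 5.7956 ✗
  …
  (2.5, 7.5, 345°): r_1=5.7956, r_2=3.6235, r_3=1.5529 — all match ✓
Unique over the lattice → pose = (2.5, 7.5, 345°).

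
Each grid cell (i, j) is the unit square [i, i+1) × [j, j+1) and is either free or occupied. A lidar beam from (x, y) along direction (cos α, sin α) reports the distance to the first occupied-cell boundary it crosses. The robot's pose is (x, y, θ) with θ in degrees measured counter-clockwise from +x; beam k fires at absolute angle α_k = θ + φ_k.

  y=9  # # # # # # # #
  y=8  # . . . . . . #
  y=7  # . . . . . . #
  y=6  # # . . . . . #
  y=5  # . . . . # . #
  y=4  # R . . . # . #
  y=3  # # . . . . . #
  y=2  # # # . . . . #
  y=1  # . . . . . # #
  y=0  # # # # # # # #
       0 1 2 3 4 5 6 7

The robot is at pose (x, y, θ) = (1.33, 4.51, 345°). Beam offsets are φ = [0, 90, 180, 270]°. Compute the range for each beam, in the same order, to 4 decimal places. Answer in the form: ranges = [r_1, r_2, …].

ranges = [5.8700, 1.5426, 0.3416, 0.5280]

beam 1: φ=0°, α=345°
  direction (0.9659, -0.2588); cell (1,4); t to first gridline: x 0.6936, y 1.9705 (then +1.0353 / +3.8637)
    (2,4) via x @ 0.6936
    (3,4) via x @ 1.7289
    (3,3) via y @ 1.9705
    (4,3) via x @ 2.7642
    (5,3) via x @ 3.7995
    (6,3) via x @ 4.8347
    (6,2) via y @ 5.8342
    (7,2) via x @ 5.8700  # hit
  → r_1 = 5.8700
beam 2: φ=90°, α=75°
  direction (0.2588, 0.9659); cell (1,4); t to first gridline: x 2.5887, y 0.5073 (then +3.8637 / +1.0353)
    (1,5) via y @ 0.5073
    (1,6) via y @ 1.5426  # hit
  → r_2 = 1.5426
beam 3: φ=180°, α=165°
  direction (-0.9659, 0.2588); cell (1,4); t to first gridline: x 0.3416, y 1.8932 (then +1.0353 / +3.8637)
    (0,4) via x @ 0.3416  # hit
  → r_3 = 0.3416
beam 4: φ=270°, α=255°
  direction (-0.2588, -0.9659); cell (1,4); t to first gridline: x 1.2750, y 0.5280 (then +3.8637 / +1.0353)
    (1,3) via y @ 0.5280  # hit
  → r_4 = 0.5280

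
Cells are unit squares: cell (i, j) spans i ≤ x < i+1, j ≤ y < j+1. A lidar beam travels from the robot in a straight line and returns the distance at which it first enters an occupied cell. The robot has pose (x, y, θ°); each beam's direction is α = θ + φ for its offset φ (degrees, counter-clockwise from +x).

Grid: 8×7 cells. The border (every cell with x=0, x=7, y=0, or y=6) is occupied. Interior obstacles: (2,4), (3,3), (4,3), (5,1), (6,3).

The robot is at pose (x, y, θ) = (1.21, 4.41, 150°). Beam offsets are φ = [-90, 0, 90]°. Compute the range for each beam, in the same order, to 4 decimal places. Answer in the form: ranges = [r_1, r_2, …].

beam 1: φ=-90°, α=60°
  dir = (cos 60°, sin 60°) = (0.5000, 0.8660); from cell (1,4)
  next x-line at t=1.5800, next y-line at t=0.6813; Δt_x=2.0000, Δt_y=1.1547
    y: enter (1,5) at t=0.6813
    x: enter (2,5) at t=1.5800
    y: enter (2,6) at t=1.8360 ← occupied
  → r_1 = 1.8360
beam 2: φ=0°, α=150°
  dir = (cos 150°, sin 150°) = (-0.8660, 0.5000); from cell (1,4)
  next x-line at t=0.2425, next y-line at t=1.1800; Δt_x=1.1547, Δt_y=2.0000
    x: enter (0,4) at t=0.2425 ← occupied
  → r_2 = 0.2425
beam 3: φ=90°, α=240°
  dir = (cos 240°, sin 240°) = (-0.5000, -0.8660); from cell (1,4)
  next x-line at t=0.4200, next y-line at t=0.4734; Δt_x=2.0000, Δt_y=1.1547
    x: enter (0,4) at t=0.4200 ← occupied
  → r_3 = 0.4200

ranges = [1.8360, 0.2425, 0.4200]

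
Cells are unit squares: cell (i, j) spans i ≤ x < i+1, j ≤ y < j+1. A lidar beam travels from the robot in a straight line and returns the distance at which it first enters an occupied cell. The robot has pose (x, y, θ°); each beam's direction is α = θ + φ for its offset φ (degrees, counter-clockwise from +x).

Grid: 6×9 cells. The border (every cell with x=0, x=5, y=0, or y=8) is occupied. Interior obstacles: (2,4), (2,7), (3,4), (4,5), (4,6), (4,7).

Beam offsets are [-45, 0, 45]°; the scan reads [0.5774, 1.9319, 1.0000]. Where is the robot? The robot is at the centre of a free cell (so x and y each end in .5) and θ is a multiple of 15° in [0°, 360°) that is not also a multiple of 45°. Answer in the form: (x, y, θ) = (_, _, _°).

Candidates: 22 free-cell centres × 16 headings = 352 poses. Raycast each; keep the one whose scan matches to 4 dp.
  (4.5, 3.5, 255°): beam 1 = 4.0415 ≠ 0.5774 ✗
  (2.5, 2.5, 30°): beam 1 = 2.5882 ≠ 0.5774 ✗
  (3.5, 7.5, 165°): beam 2 = 0.5176 ≠ 1.9319 ✗
  (4.5, 4.5, 195°): beam 2 = 0.5176 ≠ 1.9319 ✗
  (2.5, 3.5, 60°): beam 1 = 2.5882 ≠ 0.5774 ✗
  …
  (1.5, 5.5, 255°): r_1=0.5774, r_2=1.9319, r_3=1.0000 — all match ✓
Unique over the lattice → pose = (1.5, 5.5, 255°).

(x, y, θ) = (1.5, 5.5, 255°)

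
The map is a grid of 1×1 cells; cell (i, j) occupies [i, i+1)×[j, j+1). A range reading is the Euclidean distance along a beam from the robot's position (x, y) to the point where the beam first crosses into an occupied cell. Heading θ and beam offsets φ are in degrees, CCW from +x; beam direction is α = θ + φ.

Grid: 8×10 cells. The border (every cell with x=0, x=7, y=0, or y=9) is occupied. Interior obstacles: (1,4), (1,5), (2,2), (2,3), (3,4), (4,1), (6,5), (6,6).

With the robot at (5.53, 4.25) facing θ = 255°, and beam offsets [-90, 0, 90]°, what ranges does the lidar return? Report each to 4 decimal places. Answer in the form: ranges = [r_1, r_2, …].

beam 1: φ=-90°, α=165°
  d=(-0.9659,0.2588)  start (5,4)  tX=0.5487 tY=2.8978  stride 1/|dx|=1.0353 1/|dy|=3.8637
    cross x-line → (4,4), t=0.5487
    cross x-line → (3,4), t=1.5840 (wall)
  → r_1 = 1.5840
beam 2: φ=0°, α=255°
  d=(-0.2588,-0.9659)  start (5,4)  tX=2.0478 tY=0.2588  stride 1/|dx|=3.8637 1/|dy|=1.0353
    cross y-line → (5,3), t=0.2588
    cross y-line → (5,2), t=1.2941
    cross x-line → (4,2), t=2.0478
    cross y-line → (4,1), t=2.3294 (wall)
  → r_2 = 2.3294
beam 3: φ=90°, α=345°
  d=(0.9659,-0.2588)  start (5,4)  tX=0.4866 tY=0.9659  stride 1/|dx|=1.0353 1/|dy|=3.8637
    cross x-line → (6,4), t=0.4866
    cross y-line → (6,3), t=0.9659
    cross x-line → (7,3), t=1.5219 (wall)
  → r_3 = 1.5219

ranges = [1.5840, 2.3294, 1.5219]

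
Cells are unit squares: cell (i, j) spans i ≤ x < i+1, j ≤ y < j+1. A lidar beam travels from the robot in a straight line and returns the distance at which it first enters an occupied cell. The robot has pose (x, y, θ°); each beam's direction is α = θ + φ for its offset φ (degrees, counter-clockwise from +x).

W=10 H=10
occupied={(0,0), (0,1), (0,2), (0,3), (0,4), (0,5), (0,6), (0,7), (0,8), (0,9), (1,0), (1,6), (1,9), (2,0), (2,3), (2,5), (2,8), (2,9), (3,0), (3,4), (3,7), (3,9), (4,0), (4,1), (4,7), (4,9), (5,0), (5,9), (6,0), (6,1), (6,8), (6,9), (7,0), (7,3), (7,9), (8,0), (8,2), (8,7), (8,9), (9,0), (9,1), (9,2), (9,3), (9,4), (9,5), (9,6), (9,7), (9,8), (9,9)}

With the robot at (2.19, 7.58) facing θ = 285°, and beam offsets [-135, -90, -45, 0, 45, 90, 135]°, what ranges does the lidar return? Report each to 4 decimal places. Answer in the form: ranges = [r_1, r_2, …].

beam 1: φ=-135°, α=150°
  cosα=-0.8660 sinα=0.5000 | (2,7) | tMaxX 0.2194 tMaxY 0.8400 | tΔX 1.1547 tΔY 2.0000
    t=0.2194 [x] (1,7)
    t=0.8400 [y] (1,8)
    t=1.3741 [x] (0,8) — stop
  → r_1 = 1.3741
beam 2: φ=-90°, α=195°
  cosα=-0.9659 sinα=-0.2588 | (2,7) | tMaxX 0.1967 tMaxY 2.2409 | tΔX 1.0353 tΔY 3.8637
    t=0.1967 [x] (1,7)
    t=1.2320 [x] (0,7) — stop
  → r_2 = 1.2320
beam 3: φ=-45°, α=240°
  cosα=-0.5000 sinα=-0.8660 | (2,7) | tMaxX 0.3800 tMaxY 0.6697 | tΔX 2.0000 tΔY 1.1547
    t=0.3800 [x] (1,7)
    t=0.6697 [y] (1,6) — stop
  → r_3 = 0.6697
beam 4: φ=0°, α=285°
  cosα=0.2588 sinα=-0.9659 | (2,7) | tMaxX 3.1296 tMaxY 0.6005 | tΔX 3.8637 tΔY 1.0353
    t=0.6005 [y] (2,6)
    t=1.6357 [y] (2,5) — stop
  → r_4 = 1.6357
beam 5: φ=45°, α=330°
  cosα=0.8660 sinα=-0.5000 | (2,7) | tMaxX 0.9353 tMaxY 1.1600 | tΔX 1.1547 tΔY 2.0000
    t=0.9353 [x] (3,7) — stop
  → r_5 = 0.9353
beam 6: φ=90°, α=15°
  cosα=0.9659 sinα=0.2588 | (2,7) | tMaxX 0.8386 tMaxY 1.6228 | tΔX 1.0353 tΔY 3.8637
    t=0.8386 [x] (3,7) — stop
  → r_6 = 0.8386
beam 7: φ=135°, α=60°
  cosα=0.5000 sinα=0.8660 | (2,7) | tMaxX 1.6200 tMaxY 0.4850 | tΔX 2.0000 tΔY 1.1547
    t=0.4850 [y] (2,8) — stop
  → r_7 = 0.4850

ranges = [1.3741, 1.2320, 0.6697, 1.6357, 0.9353, 0.8386, 0.4850]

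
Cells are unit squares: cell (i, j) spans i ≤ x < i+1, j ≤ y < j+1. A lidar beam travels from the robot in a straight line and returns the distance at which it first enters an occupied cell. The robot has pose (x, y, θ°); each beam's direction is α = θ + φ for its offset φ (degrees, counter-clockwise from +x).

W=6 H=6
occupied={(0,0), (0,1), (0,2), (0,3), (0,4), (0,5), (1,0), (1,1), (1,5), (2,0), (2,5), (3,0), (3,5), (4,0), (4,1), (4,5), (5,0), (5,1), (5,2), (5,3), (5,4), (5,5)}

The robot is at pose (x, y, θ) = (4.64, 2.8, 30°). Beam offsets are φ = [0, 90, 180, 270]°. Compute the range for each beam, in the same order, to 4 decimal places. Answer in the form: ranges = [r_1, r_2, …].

ranges = [0.4157, 2.5403, 3.0484, 0.7200]

beam 1: φ=0°, α=30°
  d=(0.8660,0.5000)  start (4,2)  tX=0.4157 tY=0.4000  stride 1/|dx|=1.1547 1/|dy|=2.0000
    cross y-line → (4,3), t=0.4000
    cross x-line → (5,3), t=0.4157 (wall)
  → r_1 = 0.4157
beam 2: φ=90°, α=120°
  d=(-0.5000,0.8660)  start (4,2)  tX=1.2800 tY=0.2309  stride 1/|dx|=2.0000 1/|dy|=1.1547
    cross y-line → (4,3), t=0.2309
    cross x-line → (3,3), t=1.2800
    cross y-line → (3,4), t=1.3856
    cross y-line → (3,5), t=2.5403 (wall)
  → r_2 = 2.5403
beam 3: φ=180°, α=210°
  d=(-0.8660,-0.5000)  start (4,2)  tX=0.7390 tY=1.6000  stride 1/|dx|=1.1547 1/|dy|=2.0000
    cross x-line → (3,2), t=0.7390
    cross y-line → (3,1), t=1.6000
    cross x-line → (2,1), t=1.8937
    cross x-line → (1,1), t=3.0484 (wall)
  → r_3 = 3.0484
beam 4: φ=270°, α=300°
  d=(0.5000,-0.8660)  start (4,2)  tX=0.7200 tY=0.9238  stride 1/|dx|=2.0000 1/|dy|=1.1547
    cross x-line → (5,2), t=0.7200 (wall)
  → r_4 = 0.7200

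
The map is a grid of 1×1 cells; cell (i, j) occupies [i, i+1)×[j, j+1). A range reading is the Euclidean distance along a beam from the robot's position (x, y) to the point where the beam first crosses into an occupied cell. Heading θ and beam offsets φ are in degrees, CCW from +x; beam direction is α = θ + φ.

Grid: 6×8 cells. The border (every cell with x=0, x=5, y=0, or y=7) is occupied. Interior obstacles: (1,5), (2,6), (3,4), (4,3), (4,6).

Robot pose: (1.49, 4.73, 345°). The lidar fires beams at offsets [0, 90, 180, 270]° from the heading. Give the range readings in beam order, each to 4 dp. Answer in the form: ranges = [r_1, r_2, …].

ranges = [1.5633, 0.2795, 0.5073, 1.8932]

beam 1: φ=0°, α=345°
  cosα=0.9659 sinα=-0.2588 | (1,4) | tMaxX 0.5280 tMaxY 2.8205 | tΔX 1.0353 tΔY 3.8637
    t=0.5280 [x] (2,4)
    t=1.5633 [x] (3,4) — stop
  → r_1 = 1.5633
beam 2: φ=90°, α=75°
  cosα=0.2588 sinα=0.9659 | (1,4) | tMaxX 1.9705 tMaxY 0.2795 | tΔX 3.8637 tΔY 1.0353
    t=0.2795 [y] (1,5) — stop
  → r_2 = 0.2795
beam 3: φ=180°, α=165°
  cosα=-0.9659 sinα=0.2588 | (1,4) | tMaxX 0.5073 tMaxY 1.0432 | tΔX 1.0353 tΔY 3.8637
    t=0.5073 [x] (0,4) — stop
  → r_3 = 0.5073
beam 4: φ=270°, α=255°
  cosα=-0.2588 sinα=-0.9659 | (1,4) | tMaxX 1.8932 tMaxY 0.7558 | tΔX 3.8637 tΔY 1.0353
    t=0.7558 [y] (1,3)
    t=1.7910 [y] (1,2)
    t=1.8932 [x] (0,2) — stop
  → r_4 = 1.8932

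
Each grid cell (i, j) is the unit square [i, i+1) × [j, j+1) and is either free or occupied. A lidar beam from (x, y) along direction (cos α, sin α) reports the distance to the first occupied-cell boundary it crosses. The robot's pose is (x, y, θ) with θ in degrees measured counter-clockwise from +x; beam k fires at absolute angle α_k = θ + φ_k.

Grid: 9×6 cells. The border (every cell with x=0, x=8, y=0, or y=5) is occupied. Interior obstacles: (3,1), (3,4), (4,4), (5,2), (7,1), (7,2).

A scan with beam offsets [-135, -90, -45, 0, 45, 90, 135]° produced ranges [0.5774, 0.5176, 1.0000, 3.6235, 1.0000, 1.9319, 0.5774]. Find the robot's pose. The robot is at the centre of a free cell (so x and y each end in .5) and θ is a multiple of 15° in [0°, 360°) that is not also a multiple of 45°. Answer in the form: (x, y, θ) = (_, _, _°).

Enumerate (i+0.5, j+0.5, θ) over the 22 free cells and 16 admissible headings. For each, cast all 7 beams and compare to the given ranges.
  (4.5, 2.5, 75°): beam 1 = 1.7321 ≠ 0.5774 ✗
  (5.5, 1.5, 285°): beam 1 = 5.1962 ≠ 0.5774 ✗
  (6.5, 1.5, 210°): beam 1 = 3.6235 ≠ 0.5774 ✗
  …
  (6.5, 1.5, 105°): r_1=0.5774, r_2=0.5176, r_3=1.0000, r_4=3.6235, r_5=1.0000, r_6=1.9319, r_7=0.5774 — all match ✓
Unique over the lattice → pose = (6.5, 1.5, 105°).

(x, y, θ) = (6.5, 1.5, 105°)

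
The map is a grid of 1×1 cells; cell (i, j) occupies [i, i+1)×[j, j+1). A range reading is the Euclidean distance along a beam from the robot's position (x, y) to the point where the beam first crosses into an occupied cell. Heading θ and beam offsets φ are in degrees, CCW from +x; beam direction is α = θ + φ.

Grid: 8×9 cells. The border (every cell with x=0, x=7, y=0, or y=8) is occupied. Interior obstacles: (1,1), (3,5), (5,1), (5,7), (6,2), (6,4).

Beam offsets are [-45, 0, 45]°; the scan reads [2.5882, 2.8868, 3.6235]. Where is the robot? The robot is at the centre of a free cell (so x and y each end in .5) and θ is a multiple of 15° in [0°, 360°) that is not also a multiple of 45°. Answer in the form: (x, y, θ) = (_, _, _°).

The pose lattice has 36·16 = 576 candidates. Test each by forward raycasting.
  (4.5, 2.5, 75°): beam 1 = 2.8868 ≠ 2.5882 ✗
  (3.5, 7.5, 105°): beam 1 = 0.5774 ≠ 2.5882 ✗
  (3.5, 2.5, 120°): beam 1 = 5.6940 ≠ 2.5882 ✗
  …
  (3.5, 4.5, 210°): r_1=2.5882, r_2=2.8868, r_3=3.6235 — all match ✓
No second candidate reproduces the full scan.

(x, y, θ) = (3.5, 4.5, 210°)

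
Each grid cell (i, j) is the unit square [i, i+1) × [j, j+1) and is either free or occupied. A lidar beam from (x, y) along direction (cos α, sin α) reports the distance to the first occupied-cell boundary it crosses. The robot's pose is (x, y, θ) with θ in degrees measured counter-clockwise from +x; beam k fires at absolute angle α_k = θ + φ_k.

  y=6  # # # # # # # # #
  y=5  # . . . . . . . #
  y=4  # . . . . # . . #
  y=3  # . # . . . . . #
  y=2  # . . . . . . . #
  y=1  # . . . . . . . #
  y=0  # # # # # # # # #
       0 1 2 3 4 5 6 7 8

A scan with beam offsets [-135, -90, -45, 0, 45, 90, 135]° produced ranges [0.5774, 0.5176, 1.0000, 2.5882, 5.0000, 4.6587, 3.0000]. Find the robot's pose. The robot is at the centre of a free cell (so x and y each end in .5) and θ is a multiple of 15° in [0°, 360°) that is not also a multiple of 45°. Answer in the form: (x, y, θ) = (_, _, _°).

(x, y, θ) = (5.5, 1.5, 15°)

The pose lattice has 33·16 = 528 candidates. Test each by forward raycasting.
  (4.5, 2.5, 120°): beam 1 = 3.6235 ≠ 0.5774 ✗
  (3.5, 5.5, 240°): beam 1 = 0.5176 ≠ 0.5774 ✗
  (4.5, 5.5, 255°): beam 2 = 1.9319 ≠ 0.5176 ✗
  (3.5, 5.5, 75°): beam 1 = 5.1962 ≠ 0.5774 ✗
  …
  (5.5, 1.5, 15°): r_1=0.5774, r_2=0.5176, r_3=1.0000, r_4=2.5882, r_5=5.0000, r_6=4.6587, r_7=3.0000 — all match ✓
No second candidate reproduces the full scan.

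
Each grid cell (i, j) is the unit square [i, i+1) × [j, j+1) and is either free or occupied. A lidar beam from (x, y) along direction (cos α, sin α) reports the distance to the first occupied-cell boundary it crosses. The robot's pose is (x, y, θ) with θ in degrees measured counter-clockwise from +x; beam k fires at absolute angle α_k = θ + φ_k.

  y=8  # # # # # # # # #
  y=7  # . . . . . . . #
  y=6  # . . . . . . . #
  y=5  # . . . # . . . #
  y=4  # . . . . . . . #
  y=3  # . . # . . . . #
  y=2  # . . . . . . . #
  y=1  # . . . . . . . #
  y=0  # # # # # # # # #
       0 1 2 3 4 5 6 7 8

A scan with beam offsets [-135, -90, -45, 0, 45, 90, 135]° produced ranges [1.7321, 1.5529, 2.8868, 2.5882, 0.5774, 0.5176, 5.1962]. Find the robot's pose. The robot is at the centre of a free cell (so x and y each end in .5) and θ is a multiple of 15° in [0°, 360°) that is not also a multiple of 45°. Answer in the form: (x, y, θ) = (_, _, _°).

The pose lattice has 47·16 = 752 candidates. Test each by forward raycasting.
  (5.5, 1.5, 105°): beam 1 = 1.0000 ≠ 1.7321 ✗
  (5.5, 7.5, 240°): beam 1 = 0.5176 ≠ 1.7321 ✗
  (5.5, 6.5, 195°): beam 3 = 3.0000 ≠ 2.8868 ✗
  (2.5, 3.5, 165°): beam 1 = 0.5774 ≠ 1.7321 ✗
  …
  (2.5, 3.5, 285°): r_1=1.7321, r_2=1.5529, r_3=2.8868, r_4=2.5882, r_5=0.5774, r_6=0.5176, r_7=5.1962 — all match ✓
No second candidate reproduces the full scan.

(x, y, θ) = (2.5, 3.5, 285°)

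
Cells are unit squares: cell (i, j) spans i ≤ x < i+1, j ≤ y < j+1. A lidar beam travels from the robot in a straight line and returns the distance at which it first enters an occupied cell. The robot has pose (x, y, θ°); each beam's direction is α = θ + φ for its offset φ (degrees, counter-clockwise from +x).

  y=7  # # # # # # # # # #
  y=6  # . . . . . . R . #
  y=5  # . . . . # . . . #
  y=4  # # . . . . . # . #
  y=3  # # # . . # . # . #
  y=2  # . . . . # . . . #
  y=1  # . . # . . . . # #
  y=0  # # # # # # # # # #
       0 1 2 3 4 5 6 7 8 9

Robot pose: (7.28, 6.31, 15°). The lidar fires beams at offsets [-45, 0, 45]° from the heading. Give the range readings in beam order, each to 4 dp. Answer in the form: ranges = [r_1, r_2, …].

beam 1: φ=-45°, α=330°
  dir = (cos 330°, sin 330°) = (0.8660, -0.5000); from cell (7,6)
  next x-line at t=0.8314, next y-line at t=0.6200; Δt_x=1.1547, Δt_y=2.0000
    y: enter (7,5) at t=0.6200
    x: enter (8,5) at t=0.8314
    x: enter (9,5) at t=1.9861 ← occupied
  → r_1 = 1.9861
beam 2: φ=0°, α=15°
  dir = (cos 15°, sin 15°) = (0.9659, 0.2588); from cell (7,6)
  next x-line at t=0.7454, next y-line at t=2.6660; Δt_x=1.0353, Δt_y=3.8637
    x: enter (8,6) at t=0.7454
    x: enter (9,6) at t=1.7807 ← occupied
  → r_2 = 1.7807
beam 3: φ=45°, α=60°
  dir = (cos 60°, sin 60°) = (0.5000, 0.8660); from cell (7,6)
  next x-line at t=1.4400, next y-line at t=0.7967; Δt_x=2.0000, Δt_y=1.1547
    y: enter (7,7) at t=0.7967 ← occupied
  → r_3 = 0.7967

ranges = [1.9861, 1.7807, 0.7967]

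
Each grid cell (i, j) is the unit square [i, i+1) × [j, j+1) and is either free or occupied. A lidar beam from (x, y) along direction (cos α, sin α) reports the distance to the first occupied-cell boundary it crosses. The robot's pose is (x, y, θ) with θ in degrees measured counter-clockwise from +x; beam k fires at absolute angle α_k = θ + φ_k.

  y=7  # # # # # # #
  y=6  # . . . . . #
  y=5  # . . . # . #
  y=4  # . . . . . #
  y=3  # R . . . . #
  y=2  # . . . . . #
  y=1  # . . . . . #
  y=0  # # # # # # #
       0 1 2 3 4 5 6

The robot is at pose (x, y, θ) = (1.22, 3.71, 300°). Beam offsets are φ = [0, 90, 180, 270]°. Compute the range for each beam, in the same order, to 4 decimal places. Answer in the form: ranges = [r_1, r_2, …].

ranges = [3.1292, 3.2101, 0.4400, 0.2540]

beam 1: φ=0°, α=300°
  dir = (cos 300°, sin 300°) = (0.5000, -0.8660); from cell (1,3)
  next x-line at t=1.5600, next y-line at t=0.8198; Δt_x=2.0000, Δt_y=1.1547
    y: enter (1,2) at t=0.8198
    x: enter (2,2) at t=1.5600
    y: enter (2,1) at t=1.9745
    y: enter (2,0) at t=3.1292 ← occupied
  → r_1 = 3.1292
beam 2: φ=90°, α=30°
  dir = (cos 30°, sin 30°) = (0.8660, 0.5000); from cell (1,3)
  next x-line at t=0.9007, next y-line at t=0.5800; Δt_x=1.1547, Δt_y=2.0000
    y: enter (1,4) at t=0.5800
    x: enter (2,4) at t=0.9007
    x: enter (3,4) at t=2.0554
    y: enter (3,5) at t=2.5800
    x: enter (4,5) at t=3.2101 ← occupied
  → r_2 = 3.2101
beam 3: φ=180°, α=120°
  dir = (cos 120°, sin 120°) = (-0.5000, 0.8660); from cell (1,3)
  next x-line at t=0.4400, next y-line at t=0.3349; Δt_x=2.0000, Δt_y=1.1547
    y: enter (1,4) at t=0.3349
    x: enter (0,4) at t=0.4400 ← occupied
  → r_3 = 0.4400
beam 4: φ=270°, α=210°
  dir = (cos 210°, sin 210°) = (-0.8660, -0.5000); from cell (1,3)
  next x-line at t=0.2540, next y-line at t=1.4200; Δt_x=1.1547, Δt_y=2.0000
    x: enter (0,3) at t=0.2540 ← occupied
  → r_4 = 0.2540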